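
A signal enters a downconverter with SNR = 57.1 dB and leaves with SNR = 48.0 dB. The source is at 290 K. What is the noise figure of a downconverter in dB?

9.1 dB

NF (dB) = SNR_in(dB) − SNR_out(dB) when the source is at T₀
NF = 57.1 − 48.0 = 9.1 dB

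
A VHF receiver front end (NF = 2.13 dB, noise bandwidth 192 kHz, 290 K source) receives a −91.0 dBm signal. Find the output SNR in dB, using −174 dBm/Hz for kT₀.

28.0 dB

Noise floor: N = −174 + 10 log₁₀(B) + NF
10 log₁₀(1.92×10⁵) = 52.83 dB
N = −174 + 52.83 + 2.13 = −119.04 dBm
SNR = P_sig − N = −91.0 − (−119.04) = 28.04 dB → 28.0 dB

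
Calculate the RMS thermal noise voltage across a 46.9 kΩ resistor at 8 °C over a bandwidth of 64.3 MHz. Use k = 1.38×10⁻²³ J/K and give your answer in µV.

216 µV

T = 8 °C + 273.15 = 281.15 K
V_n = √(4kTRB)
4kTRB = 4 × 1.38×10⁻²³ × 281.15 × 4.69×10⁴ × 6.43×10⁷ = 4.68×10⁻⁸ V²
V_n = √(4.68×10⁻⁸) = 2.16×10⁻⁴ V = 216 µV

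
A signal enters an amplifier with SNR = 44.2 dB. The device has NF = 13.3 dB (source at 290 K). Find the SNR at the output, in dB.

By definition F = SNR_in/SNR_out, so in dB: SNR_out = SNR_in − NF
SNR_out = 44.2 − 13.3 = 30.9 dB

30.9 dB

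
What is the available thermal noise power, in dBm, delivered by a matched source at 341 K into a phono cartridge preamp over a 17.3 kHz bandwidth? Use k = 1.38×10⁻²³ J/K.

P_n = kTB = 1.38×10⁻²³ × 341 × 1.73×10⁴ = 8.14×10⁻¹⁷ W
In dBm: 10 log₁₀(8.14×10⁻¹⁷ / 10⁻³) = −130.9 dBm

−130.9 dBm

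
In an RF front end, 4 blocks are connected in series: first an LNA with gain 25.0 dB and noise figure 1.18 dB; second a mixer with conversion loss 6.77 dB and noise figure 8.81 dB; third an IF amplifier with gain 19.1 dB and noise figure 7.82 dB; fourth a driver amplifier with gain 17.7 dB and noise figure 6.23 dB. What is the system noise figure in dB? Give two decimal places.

1.49 dB

Convert to linear (a loss of L dB is a gain of −L dB): F_i = 10^(NF_i/10), G_i = 10^(G_i,dB/10)
  Stage 1: F_1 = 10^(1.18/10) = 1.312, G_1 = 10^(25.0/10) = 316.2
  Stage 2: F_2 = 10^(8.81/10) = 7.603, G_2 = 10^(−6.77/10) = 0.2104
  Stage 3: F_3 = 10^(7.82/10) = 6.053, G_3 = 10^(19.1/10) = 81.28
  Stage 4: F_4 = 10^(6.23/10) = 4.198, G_4 = 10^(17.7/10) = 58.88
Friis cascade:
  F = 1.312 + (7.603 − 1)/316.2 + (6.053 − 1)/66.53 + (4.198 − 1)/5408 = 1.410
NF = 10 log₁₀(1.410) = 1.49 dB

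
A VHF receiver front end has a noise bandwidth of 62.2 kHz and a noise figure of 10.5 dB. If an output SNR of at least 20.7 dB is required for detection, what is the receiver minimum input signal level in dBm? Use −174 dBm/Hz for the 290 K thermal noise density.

Sensitivity = −174 + 10 log₁₀(B) + NF + SNR_min
= −174 + 47.94 + 10.5 + 20.7
= −94.86 dBm → −94.9 dBm

−94.9 dBm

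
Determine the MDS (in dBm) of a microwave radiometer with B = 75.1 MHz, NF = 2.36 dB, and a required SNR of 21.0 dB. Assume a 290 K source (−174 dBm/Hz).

−71.9 dBm

Sensitivity = −174 + 10 log₁₀(B) + NF + SNR_min
= −174 + 78.76 + 2.36 + 21.0
= −71.88 dBm → −71.9 dBm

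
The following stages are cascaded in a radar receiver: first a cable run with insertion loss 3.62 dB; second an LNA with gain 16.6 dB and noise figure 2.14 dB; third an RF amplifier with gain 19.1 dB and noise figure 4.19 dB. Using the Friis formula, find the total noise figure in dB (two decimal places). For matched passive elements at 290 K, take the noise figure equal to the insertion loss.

Convert to linear (a loss of L dB is a gain of −L dB): F_i = 10^(NF_i/10), G_i = 10^(G_i,dB/10)
  Stage 1: F_1 = 10^(3.62/10) = 2.301, G_1 = 10^(−3.62/10) = 0.4345
  Stage 2: F_2 = 10^(2.14/10) = 1.637, G_2 = 10^(16.6/10) = 45.71
  Stage 3: F_3 = 10^(4.19/10) = 2.624, G_3 = 10^(19.1/10) = 81.28
Friis cascade:
  F = 2.301 + (1.637 − 1)/0.4345 + (2.624 − 1)/19.86 = 3.849
NF = 10 log₁₀(3.849) = 5.85 dB

5.85 dB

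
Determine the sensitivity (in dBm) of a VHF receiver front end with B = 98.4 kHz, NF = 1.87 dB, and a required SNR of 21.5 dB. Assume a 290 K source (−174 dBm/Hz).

−100.7 dBm

Sensitivity = −174 + 10 log₁₀(B) + NF + SNR_min
= −174 + 49.93 + 1.87 + 21.5
= −100.70 dBm → −100.7 dBm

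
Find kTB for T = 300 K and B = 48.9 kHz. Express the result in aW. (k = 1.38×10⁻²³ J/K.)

P_n = kTB = 1.38×10⁻²³ × 300 × 4.89×10⁴ = 2.02×10⁻¹⁶ W = 202 aW

202 aW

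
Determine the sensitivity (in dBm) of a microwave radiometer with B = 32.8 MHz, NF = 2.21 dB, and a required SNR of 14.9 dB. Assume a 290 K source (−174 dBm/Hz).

−81.7 dBm

Sensitivity = −174 + 10 log₁₀(B) + NF + SNR_min
= −174 + 75.16 + 2.21 + 14.9
= −81.73 dBm → −81.7 dBm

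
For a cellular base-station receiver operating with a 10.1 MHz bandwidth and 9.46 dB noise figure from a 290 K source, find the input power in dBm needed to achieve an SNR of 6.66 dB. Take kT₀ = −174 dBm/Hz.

−87.8 dBm

Sensitivity = −174 + 10 log₁₀(B) + NF + SNR_min
= −174 + 70.04 + 9.46 + 6.66
= −87.84 dBm → −87.8 dBm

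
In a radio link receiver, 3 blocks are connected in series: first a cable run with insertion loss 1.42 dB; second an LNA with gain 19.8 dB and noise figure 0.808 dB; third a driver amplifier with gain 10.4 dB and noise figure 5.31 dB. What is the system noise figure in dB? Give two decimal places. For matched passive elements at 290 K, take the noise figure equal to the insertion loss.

2.32 dB

Convert to linear (a loss of L dB is a gain of −L dB): F_i = 10^(NF_i/10), G_i = 10^(G_i,dB/10)
  Stage 1: F_1 = 10^(1.42/10) = 1.387, G_1 = 10^(−1.42/10) = 0.7211
  Stage 2: F_2 = 10^(0.808/10) = 1.204, G_2 = 10^(19.8/10) = 95.50
  Stage 3: F_3 = 10^(5.31/10) = 3.396, G_3 = 10^(10.4/10) = 10.96
Friis cascade:
  F = 1.387 + (1.204 − 1)/0.7211 + (3.396 − 1)/68.87 = 1.705
NF = 10 log₁₀(1.705) = 2.32 dB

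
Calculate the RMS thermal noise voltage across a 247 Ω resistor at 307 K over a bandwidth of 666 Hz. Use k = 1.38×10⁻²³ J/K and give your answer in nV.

V_n = √(4kTRB)
4kTRB = 4 × 1.38×10⁻²³ × 307 × 2.47×10² × 6.66×10² = 2.79×10⁻¹⁵ V²
V_n = √(2.79×10⁻¹⁵) = 5.28×10⁻⁸ V = 52.8 nV

52.8 nV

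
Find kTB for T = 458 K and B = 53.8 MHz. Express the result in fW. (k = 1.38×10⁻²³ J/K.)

P_n = kTB = 1.38×10⁻²³ × 458 × 5.38×10⁷ = 3.40×10⁻¹³ W = 340 fW

340 fW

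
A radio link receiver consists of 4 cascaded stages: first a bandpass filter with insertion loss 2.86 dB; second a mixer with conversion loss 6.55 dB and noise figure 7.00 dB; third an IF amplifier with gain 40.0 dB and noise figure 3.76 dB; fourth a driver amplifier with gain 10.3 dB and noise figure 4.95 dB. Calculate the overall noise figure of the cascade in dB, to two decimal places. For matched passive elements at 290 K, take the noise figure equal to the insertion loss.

Convert to linear (a loss of L dB is a gain of −L dB): F_i = 10^(NF_i/10), G_i = 10^(G_i,dB/10)
  Stage 1: F_1 = 10^(2.86/10) = 1.932, G_1 = 10^(−2.86/10) = 0.5176
  Stage 2: F_2 = 10^(7.00/10) = 5.012, G_2 = 10^(−6.55/10) = 0.2213
  Stage 3: F_3 = 10^(3.76/10) = 2.377, G_3 = 10^(40.0/10) = 1.000×10⁴
  Stage 4: F_4 = 10^(4.95/10) = 3.126, G_4 = 10^(10.3/10) = 10.72
Friis cascade:
  F = 1.932 + (5.012 − 1)/0.5176 + (2.377 − 1)/0.1146 + (3.126 − 1)/1146 = 21.70
NF = 10 log₁₀(21.70) = 13.37 dB

13.37 dB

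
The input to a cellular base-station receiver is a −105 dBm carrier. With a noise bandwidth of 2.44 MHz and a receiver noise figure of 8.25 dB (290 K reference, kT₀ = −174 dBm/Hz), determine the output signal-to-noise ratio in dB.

Noise floor: N = −174 + 10 log₁₀(B) + NF
10 log₁₀(2.44×10⁶) = 63.87 dB
N = −174 + 63.87 + 8.25 = −101.88 dBm
SNR = P_sig − N = −105 − (−101.88) = −3.12 dB → −3.1 dB

−3.1 dB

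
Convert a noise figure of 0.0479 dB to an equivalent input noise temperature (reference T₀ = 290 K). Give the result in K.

F = 10^(0.0479/10) = 1.01109
T_e = (F − 1)·T₀ = (1.01109 − 1) × 290 = 3.22 K

3.22 K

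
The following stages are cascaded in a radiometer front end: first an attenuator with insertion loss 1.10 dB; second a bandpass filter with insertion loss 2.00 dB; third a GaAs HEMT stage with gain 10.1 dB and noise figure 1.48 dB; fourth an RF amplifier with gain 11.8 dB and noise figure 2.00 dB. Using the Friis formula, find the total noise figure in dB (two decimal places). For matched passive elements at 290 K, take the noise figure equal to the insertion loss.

Convert to linear (a loss of L dB is a gain of −L dB): F_i = 10^(NF_i/10), G_i = 10^(G_i,dB/10)
  Stage 1: F_1 = 10^(1.10/10) = 1.288, G_1 = 10^(−1.10/10) = 0.7762
  Stage 2: F_2 = 10^(2.00/10) = 1.585, G_2 = 10^(−2.00/10) = 0.6310
  Stage 3: F_3 = 10^(1.48/10) = 1.406, G_3 = 10^(10.1/10) = 10.23
  Stage 4: F_4 = 10^(2.00/10) = 1.585, G_4 = 10^(11.8/10) = 15.14
Friis cascade:
  F = 1.288 + (1.585 − 1)/0.7762 + (1.406 − 1)/0.4898 + (1.585 − 1)/5.012 = 2.987
NF = 10 log₁₀(2.987) = 4.75 dB

4.75 dB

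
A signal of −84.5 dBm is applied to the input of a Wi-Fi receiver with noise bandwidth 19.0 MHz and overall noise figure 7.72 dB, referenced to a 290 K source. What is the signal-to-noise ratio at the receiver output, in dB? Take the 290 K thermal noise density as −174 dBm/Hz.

9.0 dB

Noise floor: N = −174 + 10 log₁₀(B) + NF
10 log₁₀(1.90×10⁷) = 72.79 dB
N = −174 + 72.79 + 7.72 = −93.49 dBm
SNR = P_sig − N = −84.5 − (−93.49) = 8.99 dB → 9.0 dB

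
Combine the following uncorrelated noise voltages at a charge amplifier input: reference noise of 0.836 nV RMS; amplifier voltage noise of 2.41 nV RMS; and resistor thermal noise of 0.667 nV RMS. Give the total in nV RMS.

2.64 nV

Uncorrelated sources add in power (mean-square): V_tot = √(ΣV_i²)
V_tot = √[(8.36×10⁻¹⁰)² + (2.41×10⁻⁹)² + (6.67×10⁻¹⁰)²] = 2.64×10⁻⁹ V = 2.64 nV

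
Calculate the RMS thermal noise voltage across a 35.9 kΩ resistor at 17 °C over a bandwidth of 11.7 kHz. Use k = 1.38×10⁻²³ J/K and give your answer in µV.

2.59 µV

T = 17 °C + 273.15 = 290.15 K
V_n = √(4kTRB)
4kTRB = 4 × 1.38×10⁻²³ × 290.15 × 3.59×10⁴ × 1.17×10⁴ = 6.73×10⁻¹² V²
V_n = √(6.73×10⁻¹²) = 2.59×10⁻⁶ V = 2.59 µV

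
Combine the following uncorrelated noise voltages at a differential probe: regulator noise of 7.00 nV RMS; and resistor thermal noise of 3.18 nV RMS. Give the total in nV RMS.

Uncorrelated sources add in power (mean-square): V_tot = √(ΣV_i²)
V_tot = √[(7.00×10⁻⁹)² + (3.18×10⁻⁹)²] = 7.69×10⁻⁹ V = 7.69 nV

7.69 nV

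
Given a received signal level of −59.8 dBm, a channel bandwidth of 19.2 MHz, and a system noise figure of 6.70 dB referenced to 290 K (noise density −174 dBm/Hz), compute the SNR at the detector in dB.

34.7 dB

Noise floor: N = −174 + 10 log₁₀(B) + NF
10 log₁₀(1.92×10⁷) = 72.83 dB
N = −174 + 72.83 + 6.70 = −94.47 dBm
SNR = P_sig − N = −59.8 − (−94.47) = 34.67 dB → 34.7 dB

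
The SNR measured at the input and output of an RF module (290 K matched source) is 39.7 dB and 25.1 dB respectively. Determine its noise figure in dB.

14.6 dB

NF (dB) = SNR_in(dB) − SNR_out(dB) when the source is at T₀
NF = 39.7 − 25.1 = 14.6 dB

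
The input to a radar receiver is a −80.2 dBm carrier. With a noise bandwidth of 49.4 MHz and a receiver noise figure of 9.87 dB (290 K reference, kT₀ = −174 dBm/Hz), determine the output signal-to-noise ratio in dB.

7.0 dB

Noise floor: N = −174 + 10 log₁₀(B) + NF
10 log₁₀(4.94×10⁷) = 76.94 dB
N = −174 + 76.94 + 9.87 = −87.19 dBm
SNR = P_sig − N = −80.2 − (−87.19) = 6.99 dB → 7.0 dB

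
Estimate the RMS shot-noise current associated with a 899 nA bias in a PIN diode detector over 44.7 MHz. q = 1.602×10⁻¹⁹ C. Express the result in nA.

3.59 nA

I_n = √(2qI·B)
2qI·B = 2 × 1.602×10⁻¹⁹ × 8.99×10⁻⁷ × 4.47×10⁷ = 1.29×10⁻¹⁷ A²
I_n = √(1.29×10⁻¹⁷) = 3.59×10⁻⁹ A = 3.59 nA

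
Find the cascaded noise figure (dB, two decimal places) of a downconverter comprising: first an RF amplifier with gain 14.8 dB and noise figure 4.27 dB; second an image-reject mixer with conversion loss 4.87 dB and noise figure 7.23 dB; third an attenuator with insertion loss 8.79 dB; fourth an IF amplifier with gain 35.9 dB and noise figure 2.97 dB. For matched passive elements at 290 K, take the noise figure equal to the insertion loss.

6.27 dB

Convert to linear (a loss of L dB is a gain of −L dB): F_i = 10^(NF_i/10), G_i = 10^(G_i,dB/10)
  Stage 1: F_1 = 10^(4.27/10) = 2.673, G_1 = 10^(14.8/10) = 30.20
  Stage 2: F_2 = 10^(7.23/10) = 5.284, G_2 = 10^(−4.87/10) = 0.3258
  Stage 3: F_3 = 10^(8.79/10) = 7.568, G_3 = 10^(−8.79/10) = 0.1321
  Stage 4: F_4 = 10^(2.97/10) = 1.982, G_4 = 10^(35.9/10) = 3890
Friis cascade:
  F = 2.673 + (5.284 − 1)/30.20 + (7.568 − 1)/9.840 + (1.982 − 1)/1.300 = 4.237
NF = 10 log₁₀(4.237) = 6.27 dB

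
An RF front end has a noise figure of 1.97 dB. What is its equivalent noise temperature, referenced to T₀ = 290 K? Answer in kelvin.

166 K

F = 10^(1.97/10) = 1.57398
T_e = (F − 1)·T₀ = (1.57398 − 1) × 290 = 166 K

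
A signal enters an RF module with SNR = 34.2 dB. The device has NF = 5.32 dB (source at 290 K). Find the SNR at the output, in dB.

28.88 dB

By definition F = SNR_in/SNR_out, so in dB: SNR_out = SNR_in − NF
SNR_out = 34.2 − 5.32 = 28.88 dB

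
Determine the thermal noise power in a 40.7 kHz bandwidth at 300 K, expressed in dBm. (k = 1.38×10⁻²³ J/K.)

P_n = kTB = 1.38×10⁻²³ × 300 × 4.07×10⁴ = 1.68×10⁻¹⁶ W
In dBm: 10 log₁₀(1.68×10⁻¹⁶ / 10⁻³) = −127.7 dBm

−127.7 dBm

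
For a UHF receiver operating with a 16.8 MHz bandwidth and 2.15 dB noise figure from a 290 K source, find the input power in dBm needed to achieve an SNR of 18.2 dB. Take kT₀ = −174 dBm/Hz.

Sensitivity = −174 + 10 log₁₀(B) + NF + SNR_min
= −174 + 72.25 + 2.15 + 18.2
= −81.40 dBm → −81.4 dBm

−81.4 dBm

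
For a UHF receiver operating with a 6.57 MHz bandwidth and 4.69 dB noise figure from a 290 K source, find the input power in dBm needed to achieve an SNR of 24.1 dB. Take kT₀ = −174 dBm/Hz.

−77.0 dBm

Sensitivity = −174 + 10 log₁₀(B) + NF + SNR_min
= −174 + 68.18 + 4.69 + 24.1
= −77.03 dBm → −77.0 dBm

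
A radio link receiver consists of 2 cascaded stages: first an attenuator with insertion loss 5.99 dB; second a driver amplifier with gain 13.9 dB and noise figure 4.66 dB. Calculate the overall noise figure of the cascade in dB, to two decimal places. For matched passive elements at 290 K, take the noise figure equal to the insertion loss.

Convert to linear (a loss of L dB is a gain of −L dB): F_i = 10^(NF_i/10), G_i = 10^(G_i,dB/10)
  Stage 1: F_1 = 10^(5.99/10) = 3.972, G_1 = 10^(−5.99/10) = 0.2518
  Stage 2: F_2 = 10^(4.66/10) = 2.924, G_2 = 10^(13.9/10) = 24.55
Friis cascade:
  F = 3.972 + (2.924 − 1)/0.2518 = 11.61
NF = 10 log₁₀(11.61) = 10.65 dB

10.65 dB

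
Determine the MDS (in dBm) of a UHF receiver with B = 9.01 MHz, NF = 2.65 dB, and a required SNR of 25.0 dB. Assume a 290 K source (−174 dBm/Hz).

Sensitivity = −174 + 10 log₁₀(B) + NF + SNR_min
= −174 + 69.55 + 2.65 + 25.0
= −76.80 dBm → −76.8 dBm

−76.8 dBm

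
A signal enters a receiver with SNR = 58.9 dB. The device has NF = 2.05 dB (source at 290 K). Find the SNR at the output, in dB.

By definition F = SNR_in/SNR_out, so in dB: SNR_out = SNR_in − NF
SNR_out = 58.9 − 2.05 = 56.85 dB

56.85 dB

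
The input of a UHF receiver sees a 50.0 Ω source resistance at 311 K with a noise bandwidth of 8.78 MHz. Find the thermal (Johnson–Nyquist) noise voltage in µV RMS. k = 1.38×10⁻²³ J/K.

2.75 µV

V_n = √(4kTRB)
4kTRB = 4 × 1.38×10⁻²³ × 311 × 5.00×10¹ × 8.78×10⁶ = 7.54×10⁻¹² V²
V_n = √(7.54×10⁻¹²) = 2.75×10⁻⁶ V = 2.75 µV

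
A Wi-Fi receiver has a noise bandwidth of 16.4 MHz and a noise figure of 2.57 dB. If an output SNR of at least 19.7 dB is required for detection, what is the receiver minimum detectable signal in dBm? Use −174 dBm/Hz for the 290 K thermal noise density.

−79.6 dBm

Sensitivity = −174 + 10 log₁₀(B) + NF + SNR_min
= −174 + 72.15 + 2.57 + 19.7
= −79.58 dBm → −79.6 dBm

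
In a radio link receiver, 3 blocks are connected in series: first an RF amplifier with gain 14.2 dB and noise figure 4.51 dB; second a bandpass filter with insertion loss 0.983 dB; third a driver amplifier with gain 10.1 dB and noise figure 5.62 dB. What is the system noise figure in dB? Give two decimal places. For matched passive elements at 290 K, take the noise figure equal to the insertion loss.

Convert to linear (a loss of L dB is a gain of −L dB): F_i = 10^(NF_i/10), G_i = 10^(G_i,dB/10)
  Stage 1: F_1 = 10^(4.51/10) = 2.825, G_1 = 10^(14.2/10) = 26.30
  Stage 2: F_2 = 10^(0.983/10) = 1.254, G_2 = 10^(−0.983/10) = 0.7974
  Stage 3: F_3 = 10^(5.62/10) = 3.648, G_3 = 10^(10.1/10) = 10.23
Friis cascade:
  F = 2.825 + (1.254 − 1)/26.30 + (3.648 − 1)/20.97 = 2.961
NF = 10 log₁₀(2.961) = 4.71 dB

4.71 dB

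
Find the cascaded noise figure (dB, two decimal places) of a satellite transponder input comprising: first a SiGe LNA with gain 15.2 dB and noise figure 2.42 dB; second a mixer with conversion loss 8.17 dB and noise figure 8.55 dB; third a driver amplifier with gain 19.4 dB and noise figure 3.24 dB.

Convert to linear (a loss of L dB is a gain of −L dB): F_i = 10^(NF_i/10), G_i = 10^(G_i,dB/10)
  Stage 1: F_1 = 10^(2.42/10) = 1.746, G_1 = 10^(15.2/10) = 33.11
  Stage 2: F_2 = 10^(8.55/10) = 7.161, G_2 = 10^(−8.17/10) = 0.1524
  Stage 3: F_3 = 10^(3.24/10) = 2.109, G_3 = 10^(19.4/10) = 87.10
Friis cascade:
  F = 1.746 + (7.161 − 1)/33.11 + (2.109 − 1)/5.047 = 2.152
NF = 10 log₁₀(2.152) = 3.33 dB

3.33 dB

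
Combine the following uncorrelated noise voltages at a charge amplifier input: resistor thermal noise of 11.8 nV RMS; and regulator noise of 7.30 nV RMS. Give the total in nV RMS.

Uncorrelated sources add in power (mean-square): V_tot = √(ΣV_i²)
V_tot = √[(1.18×10⁻⁸)² + (7.30×10⁻⁹)²] = 1.39×10⁻⁸ V = 13.9 nV

13.9 nV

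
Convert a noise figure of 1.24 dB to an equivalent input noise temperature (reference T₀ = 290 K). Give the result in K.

95.8 K

F = 10^(1.24/10) = 1.33045
T_e = (F − 1)·T₀ = (1.33045 − 1) × 290 = 95.8 K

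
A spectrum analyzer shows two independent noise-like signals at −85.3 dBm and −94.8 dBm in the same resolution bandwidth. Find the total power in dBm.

−84.8 dBm

Convert to linear, add, convert back:
P₁ = 2.95×10⁻¹² W, P₂ = 3.31×10⁻¹³ W
P_tot = 3.28×10⁻¹² W → 10 log₁₀(P_tot / 10⁻³) = −84.8 dBm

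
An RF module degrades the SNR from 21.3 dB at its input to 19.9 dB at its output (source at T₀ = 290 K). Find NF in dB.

NF (dB) = SNR_in(dB) − SNR_out(dB) when the source is at T₀
NF = 21.3 − 19.9 = 1.4 dB

1.4 dB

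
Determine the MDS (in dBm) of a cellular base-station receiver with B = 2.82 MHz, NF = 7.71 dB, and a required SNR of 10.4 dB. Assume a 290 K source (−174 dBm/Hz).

Sensitivity = −174 + 10 log₁₀(B) + NF + SNR_min
= −174 + 64.5 + 7.71 + 10.4
= −91.39 dBm → −91.4 dBm

−91.4 dBm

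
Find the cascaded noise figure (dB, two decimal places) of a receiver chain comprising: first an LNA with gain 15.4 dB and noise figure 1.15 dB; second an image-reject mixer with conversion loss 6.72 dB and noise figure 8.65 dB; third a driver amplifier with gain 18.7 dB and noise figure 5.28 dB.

2.57 dB

Convert to linear (a loss of L dB is a gain of −L dB): F_i = 10^(NF_i/10), G_i = 10^(G_i,dB/10)
  Stage 1: F_1 = 10^(1.15/10) = 1.303, G_1 = 10^(15.4/10) = 34.67
  Stage 2: F_2 = 10^(8.65/10) = 7.328, G_2 = 10^(−6.72/10) = 0.2128
  Stage 3: F_3 = 10^(5.28/10) = 3.373, G_3 = 10^(18.7/10) = 74.13
Friis cascade:
  F = 1.303 + (7.328 − 1)/34.67 + (3.373 − 1)/7.379 = 1.807
NF = 10 log₁₀(1.807) = 2.57 dB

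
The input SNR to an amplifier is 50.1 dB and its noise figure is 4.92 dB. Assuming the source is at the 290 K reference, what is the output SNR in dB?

45.18 dB

By definition F = SNR_in/SNR_out, so in dB: SNR_out = SNR_in − NF
SNR_out = 50.1 − 4.92 = 45.18 dB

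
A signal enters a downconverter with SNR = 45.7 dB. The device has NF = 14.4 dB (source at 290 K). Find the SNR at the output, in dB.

By definition F = SNR_in/SNR_out, so in dB: SNR_out = SNR_in − NF
SNR_out = 45.7 − 14.4 = 31.3 dB

31.3 dB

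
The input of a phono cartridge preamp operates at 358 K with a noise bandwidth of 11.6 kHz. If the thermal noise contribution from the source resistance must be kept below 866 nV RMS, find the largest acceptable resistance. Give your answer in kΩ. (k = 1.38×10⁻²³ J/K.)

Johnson–Nyquist: V_n = √(4kTRB) ⇒ R = V_n² / (4kTB)
4kTB = 4 × 1.38×10⁻²³ × 358 × 1.16×10⁴ = 2.29×10⁻¹⁶
R = (8.66×10⁻⁷)² / 2.29×10⁻¹⁶ = 3.27×10³ Ω = 3.27 kΩ

3.27 kΩ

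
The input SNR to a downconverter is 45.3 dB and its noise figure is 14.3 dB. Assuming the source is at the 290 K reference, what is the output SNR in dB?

31.0 dB

By definition F = SNR_in/SNR_out, so in dB: SNR_out = SNR_in − NF
SNR_out = 45.3 − 14.3 = 31.0 dB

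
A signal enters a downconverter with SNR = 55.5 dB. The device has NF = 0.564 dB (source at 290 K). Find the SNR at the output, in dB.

By definition F = SNR_in/SNR_out, so in dB: SNR_out = SNR_in − NF
SNR_out = 55.5 − 0.564 = 54.936 dB

54.936 dB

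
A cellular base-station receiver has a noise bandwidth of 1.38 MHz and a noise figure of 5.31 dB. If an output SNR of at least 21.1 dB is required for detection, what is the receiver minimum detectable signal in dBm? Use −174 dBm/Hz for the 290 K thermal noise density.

Sensitivity = −174 + 10 log₁₀(B) + NF + SNR_min
= −174 + 61.4 + 5.31 + 21.1
= −86.19 dBm → −86.2 dBm

−86.2 dBm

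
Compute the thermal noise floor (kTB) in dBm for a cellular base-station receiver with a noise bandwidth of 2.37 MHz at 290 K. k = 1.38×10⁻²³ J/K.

−110.2 dBm

P_n = kTB = 1.38×10⁻²³ × 290 × 2.37×10⁶ = 9.48×10⁻¹⁵ W
In dBm: 10 log₁₀(9.48×10⁻¹⁵ / 10⁻³) = −110.2 dBm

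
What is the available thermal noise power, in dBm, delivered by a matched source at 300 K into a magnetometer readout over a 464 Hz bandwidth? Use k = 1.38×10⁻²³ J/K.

P_n = kTB = 1.38×10⁻²³ × 300 × 4.64×10² = 1.92×10⁻¹⁸ W
In dBm: 10 log₁₀(1.92×10⁻¹⁸ / 10⁻³) = −147.2 dBm

−147.2 dBm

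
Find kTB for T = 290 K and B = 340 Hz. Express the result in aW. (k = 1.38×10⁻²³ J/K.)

1.36 aW

P_n = kTB = 1.38×10⁻²³ × 290 × 3.40×10² = 1.36×10⁻¹⁸ W = 1.36 aW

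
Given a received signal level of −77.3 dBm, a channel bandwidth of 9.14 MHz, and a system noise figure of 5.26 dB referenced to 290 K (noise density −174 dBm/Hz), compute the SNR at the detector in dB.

Noise floor: N = −174 + 10 log₁₀(B) + NF
10 log₁₀(9.14×10⁶) = 69.61 dB
N = −174 + 69.61 + 5.26 = −99.13 dBm
SNR = P_sig − N = −77.3 − (−99.13) = 21.83 dB → 21.8 dB

21.8 dB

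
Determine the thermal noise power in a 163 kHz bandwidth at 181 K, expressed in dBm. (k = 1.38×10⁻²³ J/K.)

P_n = kTB = 1.38×10⁻²³ × 181 × 1.63×10⁵ = 4.07×10⁻¹⁶ W
In dBm: 10 log₁₀(4.07×10⁻¹⁶ / 10⁻³) = −123.9 dBm

−123.9 dBm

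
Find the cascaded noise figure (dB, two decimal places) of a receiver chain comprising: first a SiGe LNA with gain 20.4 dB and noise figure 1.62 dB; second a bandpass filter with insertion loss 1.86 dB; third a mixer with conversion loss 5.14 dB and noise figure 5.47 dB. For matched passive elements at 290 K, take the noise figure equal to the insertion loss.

Convert to linear (a loss of L dB is a gain of −L dB): F_i = 10^(NF_i/10), G_i = 10^(G_i,dB/10)
  Stage 1: F_1 = 10^(1.62/10) = 1.452, G_1 = 10^(20.4/10) = 109.6
  Stage 2: F_2 = 10^(1.86/10) = 1.535, G_2 = 10^(−1.86/10) = 0.6516
  Stage 3: F_3 = 10^(5.47/10) = 3.524, G_3 = 10^(−5.14/10) = 0.3062
Friis cascade:
  F = 1.452 + (1.535 − 1)/109.6 + (3.524 − 1)/71.45 = 1.492
NF = 10 log₁₀(1.492) = 1.74 dB

1.74 dB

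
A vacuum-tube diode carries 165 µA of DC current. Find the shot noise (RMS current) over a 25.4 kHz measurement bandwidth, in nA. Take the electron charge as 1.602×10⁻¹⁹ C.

I_n = √(2qI·B)
2qI·B = 2 × 1.602×10⁻¹⁹ × 1.65×10⁻⁴ × 2.54×10⁴ = 1.34×10⁻¹⁸ A²
I_n = √(1.34×10⁻¹⁸) = 1.16×10⁻⁹ A = 1.16 nA

1.16 nA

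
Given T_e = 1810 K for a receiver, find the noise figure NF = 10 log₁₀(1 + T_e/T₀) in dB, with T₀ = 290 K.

8.60 dB

F = 1 + T_e/T₀ = 1 + 1810/290 = 7.24138
NF = 10 log₁₀(7.24138) = 8.60 dB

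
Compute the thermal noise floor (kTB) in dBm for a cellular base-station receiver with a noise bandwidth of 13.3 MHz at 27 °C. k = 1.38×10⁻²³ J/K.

−102.6 dBm

T = 27 °C + 273.15 = 300.15 K
P_n = kTB = 1.38×10⁻²³ × 300.15 × 1.33×10⁷ = 5.51×10⁻¹⁴ W
In dBm: 10 log₁₀(5.51×10⁻¹⁴ / 10⁻³) = −102.6 dBm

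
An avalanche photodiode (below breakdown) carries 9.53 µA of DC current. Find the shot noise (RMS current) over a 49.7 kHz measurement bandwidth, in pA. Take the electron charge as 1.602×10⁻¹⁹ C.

390 pA

I_n = √(2qI·B)
2qI·B = 2 × 1.602×10⁻¹⁹ × 9.53×10⁻⁶ × 4.97×10⁴ = 1.52×10⁻¹⁹ A²
I_n = √(1.52×10⁻¹⁹) = 3.90×10⁻¹⁰ A = 390 pA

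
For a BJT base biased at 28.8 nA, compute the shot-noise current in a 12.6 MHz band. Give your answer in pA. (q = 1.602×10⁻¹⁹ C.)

I_n = √(2qI·B)
2qI·B = 2 × 1.602×10⁻¹⁹ × 2.88×10⁻⁸ × 1.26×10⁷ = 1.16×10⁻¹⁹ A²
I_n = √(1.16×10⁻¹⁹) = 3.41×10⁻¹⁰ A = 341 pA

341 pA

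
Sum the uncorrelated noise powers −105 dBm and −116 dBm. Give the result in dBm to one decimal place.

−104.7 dBm

Convert to linear, add, convert back:
P₁ = 3.16×10⁻¹⁴ W, P₂ = 2.51×10⁻¹⁵ W
P_tot = 3.41×10⁻¹⁴ W → 10 log₁₀(P_tot / 10⁻³) = −104.7 dBm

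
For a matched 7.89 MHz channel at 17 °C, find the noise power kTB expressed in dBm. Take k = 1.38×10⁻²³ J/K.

T = 17 °C + 273.15 = 290.15 K
P_n = kTB = 1.38×10⁻²³ × 290.15 × 7.89×10⁶ = 3.16×10⁻¹⁴ W
In dBm: 10 log₁₀(3.16×10⁻¹⁴ / 10⁻³) = −105.0 dBm

−105.0 dBm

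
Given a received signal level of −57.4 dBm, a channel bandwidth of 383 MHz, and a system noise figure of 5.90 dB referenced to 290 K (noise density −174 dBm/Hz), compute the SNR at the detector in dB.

Noise floor: N = −174 + 10 log₁₀(B) + NF
10 log₁₀(3.83×10⁸) = 85.83 dB
N = −174 + 85.83 + 5.90 = −82.27 dBm
SNR = P_sig − N = −57.4 − (−82.27) = 24.87 dB → 24.9 dB

24.9 dB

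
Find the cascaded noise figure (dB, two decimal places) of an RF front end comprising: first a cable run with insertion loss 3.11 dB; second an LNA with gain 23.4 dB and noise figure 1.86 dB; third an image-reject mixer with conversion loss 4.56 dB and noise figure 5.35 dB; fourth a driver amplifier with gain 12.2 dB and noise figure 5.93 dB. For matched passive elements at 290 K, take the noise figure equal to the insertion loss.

Convert to linear (a loss of L dB is a gain of −L dB): F_i = 10^(NF_i/10), G_i = 10^(G_i,dB/10)
  Stage 1: F_1 = 10^(3.11/10) = 2.046, G_1 = 10^(−3.11/10) = 0.4887
  Stage 2: F_2 = 10^(1.86/10) = 1.535, G_2 = 10^(23.4/10) = 218.8
  Stage 3: F_3 = 10^(5.35/10) = 3.428, G_3 = 10^(−4.56/10) = 0.3499
  Stage 4: F_4 = 10^(5.93/10) = 3.917, G_4 = 10^(12.2/10) = 16.60
Friis cascade:
  F = 2.046 + (1.535 − 1)/0.4887 + (3.428 − 1)/106.9 + (3.917 − 1)/37.41 = 3.241
NF = 10 log₁₀(3.241) = 5.11 dB

5.11 dB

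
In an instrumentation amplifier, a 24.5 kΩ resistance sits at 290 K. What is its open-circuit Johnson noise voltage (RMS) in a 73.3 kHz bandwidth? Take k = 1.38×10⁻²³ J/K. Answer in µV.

5.36 µV

V_n = √(4kTRB)
4kTRB = 4 × 1.38×10⁻²³ × 290 × 2.45×10⁴ × 7.33×10⁴ = 2.87×10⁻¹¹ V²
V_n = √(2.87×10⁻¹¹) = 5.36×10⁻⁶ V = 5.36 µV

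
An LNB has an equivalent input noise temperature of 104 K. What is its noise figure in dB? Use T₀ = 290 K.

1.33 dB

F = 1 + T_e/T₀ = 1 + 104/290 = 1.35862
NF = 10 log₁₀(1.35862) = 1.33 dB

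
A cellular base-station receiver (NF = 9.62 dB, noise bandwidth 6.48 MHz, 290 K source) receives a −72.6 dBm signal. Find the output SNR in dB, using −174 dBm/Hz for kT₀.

Noise floor: N = −174 + 10 log₁₀(B) + NF
10 log₁₀(6.48×10⁶) = 68.12 dB
N = −174 + 68.12 + 9.62 = −96.26 dBm
SNR = P_sig − N = −72.6 − (−96.26) = 23.66 dB → 23.7 dB

23.7 dB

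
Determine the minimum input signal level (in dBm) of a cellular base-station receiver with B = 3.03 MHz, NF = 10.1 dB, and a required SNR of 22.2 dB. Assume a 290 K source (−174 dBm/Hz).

−76.9 dBm

Sensitivity = −174 + 10 log₁₀(B) + NF + SNR_min
= −174 + 64.81 + 10.1 + 22.2
= −76.89 dBm → −76.9 dBm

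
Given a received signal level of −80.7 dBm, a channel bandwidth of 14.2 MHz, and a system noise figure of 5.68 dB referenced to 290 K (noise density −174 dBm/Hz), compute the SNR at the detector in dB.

16.1 dB

Noise floor: N = −174 + 10 log₁₀(B) + NF
10 log₁₀(1.42×10⁷) = 71.52 dB
N = −174 + 71.52 + 5.68 = −96.80 dBm
SNR = P_sig − N = −80.7 − (−96.80) = 16.10 dB → 16.1 dB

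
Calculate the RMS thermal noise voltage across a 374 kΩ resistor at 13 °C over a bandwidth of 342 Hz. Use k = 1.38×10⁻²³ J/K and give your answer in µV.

1.42 µV

T = 13 °C + 273.15 = 286.15 K
V_n = √(4kTRB)
4kTRB = 4 × 1.38×10⁻²³ × 286.15 × 3.74×10⁵ × 3.42×10² = 2.02×10⁻¹² V²
V_n = √(2.02×10⁻¹²) = 1.42×10⁻⁶ V = 1.42 µV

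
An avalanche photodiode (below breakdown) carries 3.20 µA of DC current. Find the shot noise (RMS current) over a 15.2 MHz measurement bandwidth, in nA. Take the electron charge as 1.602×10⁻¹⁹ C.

I_n = √(2qI·B)
2qI·B = 2 × 1.602×10⁻¹⁹ × 3.20×10⁻⁶ × 1.52×10⁷ = 1.56×10⁻¹⁷ A²
I_n = √(1.56×10⁻¹⁷) = 3.95×10⁻⁹ A = 3.95 nA

3.95 nA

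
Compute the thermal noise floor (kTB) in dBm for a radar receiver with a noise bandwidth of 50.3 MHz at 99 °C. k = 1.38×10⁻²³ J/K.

T = 99 °C + 273.15 = 372.15 K
P_n = kTB = 1.38×10⁻²³ × 372.15 × 5.03×10⁷ = 2.58×10⁻¹³ W
In dBm: 10 log₁₀(2.58×10⁻¹³ / 10⁻³) = −95.9 dBm

−95.9 dBm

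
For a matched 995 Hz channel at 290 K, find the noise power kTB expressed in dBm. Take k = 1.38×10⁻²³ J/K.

P_n = kTB = 1.38×10⁻²³ × 290 × 9.95×10² = 3.98×10⁻¹⁸ W
In dBm: 10 log₁₀(3.98×10⁻¹⁸ / 10⁻³) = −144.0 dBm

−144.0 dBm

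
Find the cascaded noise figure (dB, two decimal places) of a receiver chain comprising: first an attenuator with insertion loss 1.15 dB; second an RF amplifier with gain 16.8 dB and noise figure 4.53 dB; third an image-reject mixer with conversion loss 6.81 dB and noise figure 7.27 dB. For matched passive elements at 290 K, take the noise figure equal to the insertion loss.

Convert to linear (a loss of L dB is a gain of −L dB): F_i = 10^(NF_i/10), G_i = 10^(G_i,dB/10)
  Stage 1: F_1 = 10^(1.15/10) = 1.303, G_1 = 10^(−1.15/10) = 0.7674
  Stage 2: F_2 = 10^(4.53/10) = 2.838, G_2 = 10^(16.8/10) = 47.86
  Stage 3: F_3 = 10^(7.27/10) = 5.333, G_3 = 10^(−6.81/10) = 0.2084
Friis cascade:
  F = 1.303 + (2.838 − 1)/0.7674 + (5.333 − 1)/36.73 = 3.816
NF = 10 log₁₀(3.816) = 5.82 dB

5.82 dB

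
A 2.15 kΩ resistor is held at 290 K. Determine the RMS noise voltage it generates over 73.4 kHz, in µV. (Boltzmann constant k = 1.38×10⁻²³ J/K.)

V_n = √(4kTRB)
4kTRB = 4 × 1.38×10⁻²³ × 290 × 2.15×10³ × 7.34×10⁴ = 2.53×10⁻¹² V²
V_n = √(2.53×10⁻¹²) = 1.59×10⁻⁶ V = 1.59 µV

1.59 µV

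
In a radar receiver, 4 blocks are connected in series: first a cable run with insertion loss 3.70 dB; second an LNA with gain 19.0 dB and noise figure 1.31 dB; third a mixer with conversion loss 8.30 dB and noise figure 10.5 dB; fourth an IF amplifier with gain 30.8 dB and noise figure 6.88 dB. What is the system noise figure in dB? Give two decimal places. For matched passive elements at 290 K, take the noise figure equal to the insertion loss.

6.28 dB

Convert to linear (a loss of L dB is a gain of −L dB): F_i = 10^(NF_i/10), G_i = 10^(G_i,dB/10)
  Stage 1: F_1 = 10^(3.70/10) = 2.344, G_1 = 10^(−3.70/10) = 0.4266
  Stage 2: F_2 = 10^(1.31/10) = 1.352, G_2 = 10^(19.0/10) = 79.43
  Stage 3: F_3 = 10^(10.5/10) = 11.22, G_3 = 10^(−8.30/10) = 0.1479
  Stage 4: F_4 = 10^(6.88/10) = 4.875, G_4 = 10^(30.8/10) = 1202
Friis cascade:
  F = 2.344 + (1.352 − 1)/0.4266 + (11.22 − 1)/33.88 + (4.875 − 1)/5.012 = 4.244
NF = 10 log₁₀(4.244) = 6.28 dB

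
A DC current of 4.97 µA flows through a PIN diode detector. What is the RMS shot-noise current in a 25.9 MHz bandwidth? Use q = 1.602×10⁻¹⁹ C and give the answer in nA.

I_n = √(2qI·B)
2qI·B = 2 × 1.602×10⁻¹⁹ × 4.97×10⁻⁶ × 2.59×10⁷ = 4.12×10⁻¹⁷ A²
I_n = √(4.12×10⁻¹⁷) = 6.42×10⁻⁹ A = 6.42 nA

6.42 nA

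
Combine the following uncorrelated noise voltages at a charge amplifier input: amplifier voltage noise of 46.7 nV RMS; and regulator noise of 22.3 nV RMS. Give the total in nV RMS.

51.8 nV

Uncorrelated sources add in power (mean-square): V_tot = √(ΣV_i²)
V_tot = √[(4.67×10⁻⁸)² + (2.23×10⁻⁸)²] = 5.18×10⁻⁸ V = 51.8 nV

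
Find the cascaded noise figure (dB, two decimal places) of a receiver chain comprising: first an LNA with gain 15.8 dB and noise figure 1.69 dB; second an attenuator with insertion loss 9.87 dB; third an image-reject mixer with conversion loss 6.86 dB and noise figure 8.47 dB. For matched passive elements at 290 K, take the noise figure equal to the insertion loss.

Convert to linear (a loss of L dB is a gain of −L dB): F_i = 10^(NF_i/10), G_i = 10^(G_i,dB/10)
  Stage 1: F_1 = 10^(1.69/10) = 1.476, G_1 = 10^(15.8/10) = 38.02
  Stage 2: F_2 = 10^(9.87/10) = 9.705, G_2 = 10^(−9.87/10) = 0.1030
  Stage 3: F_3 = 10^(8.47/10) = 7.031, G_3 = 10^(−6.86/10) = 0.2061
Friis cascade:
  F = 1.476 + (9.705 − 1)/38.02 + (7.031 − 1)/3.917 = 3.244
NF = 10 log₁₀(3.244) = 5.11 dB

5.11 dB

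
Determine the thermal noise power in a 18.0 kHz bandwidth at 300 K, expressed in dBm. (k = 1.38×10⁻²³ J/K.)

P_n = kTB = 1.38×10⁻²³ × 300 × 1.80×10⁴ = 7.45×10⁻¹⁷ W
In dBm: 10 log₁₀(7.45×10⁻¹⁷ / 10⁻³) = −131.3 dBm

−131.3 dBm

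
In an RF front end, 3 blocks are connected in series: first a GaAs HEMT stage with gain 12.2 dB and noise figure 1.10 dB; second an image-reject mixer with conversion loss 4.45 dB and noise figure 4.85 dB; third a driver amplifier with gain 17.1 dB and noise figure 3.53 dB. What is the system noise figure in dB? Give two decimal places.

Convert to linear (a loss of L dB is a gain of −L dB): F_i = 10^(NF_i/10), G_i = 10^(G_i,dB/10)
  Stage 1: F_1 = 10^(1.10/10) = 1.288, G_1 = 10^(12.2/10) = 16.60
  Stage 2: F_2 = 10^(4.85/10) = 3.055, G_2 = 10^(−4.45/10) = 0.3589
  Stage 3: F_3 = 10^(3.53/10) = 2.254, G_3 = 10^(17.1/10) = 51.29
Friis cascade:
  F = 1.288 + (3.055 − 1)/16.60 + (2.254 − 1)/5.957 = 1.623
NF = 10 log₁₀(1.623) = 2.10 dB

2.10 dB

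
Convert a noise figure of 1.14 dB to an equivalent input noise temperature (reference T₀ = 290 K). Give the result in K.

F = 10^(1.14/10) = 1.30017
T_e = (F − 1)·T₀ = (1.30017 − 1) × 290 = 87.0 K

87.0 K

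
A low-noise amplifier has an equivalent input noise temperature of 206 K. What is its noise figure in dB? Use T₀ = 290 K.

F = 1 + T_e/T₀ = 1 + 206/290 = 1.71034
NF = 10 log₁₀(1.71034) = 2.33 dB

2.33 dB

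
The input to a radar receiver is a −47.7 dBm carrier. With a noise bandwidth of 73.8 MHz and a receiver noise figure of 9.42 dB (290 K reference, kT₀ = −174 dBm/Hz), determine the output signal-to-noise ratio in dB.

Noise floor: N = −174 + 10 log₁₀(B) + NF
10 log₁₀(7.38×10⁷) = 78.68 dB
N = −174 + 78.68 + 9.42 = −85.90 dBm
SNR = P_sig − N = −47.7 − (−85.90) = 38.20 dB → 38.2 dB

38.2 dB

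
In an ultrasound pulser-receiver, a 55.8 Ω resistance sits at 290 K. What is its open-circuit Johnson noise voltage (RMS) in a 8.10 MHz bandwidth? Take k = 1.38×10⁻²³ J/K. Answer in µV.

2.69 µV

V_n = √(4kTRB)
4kTRB = 4 × 1.38×10⁻²³ × 290 × 5.58×10¹ × 8.10×10⁶ = 7.24×10⁻¹² V²
V_n = √(7.24×10⁻¹²) = 2.69×10⁻⁶ V = 2.69 µV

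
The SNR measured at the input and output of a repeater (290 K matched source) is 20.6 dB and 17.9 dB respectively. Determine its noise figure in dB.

2.7 dB

NF (dB) = SNR_in(dB) − SNR_out(dB) when the source is at T₀
NF = 20.6 − 17.9 = 2.7 dB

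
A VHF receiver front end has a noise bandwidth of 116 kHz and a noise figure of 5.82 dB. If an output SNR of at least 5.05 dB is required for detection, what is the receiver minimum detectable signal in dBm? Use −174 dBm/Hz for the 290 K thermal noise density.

Sensitivity = −174 + 10 log₁₀(B) + NF + SNR_min
= −174 + 50.64 + 5.82 + 5.05
= −112.49 dBm → −112.5 dBm

−112.5 dBm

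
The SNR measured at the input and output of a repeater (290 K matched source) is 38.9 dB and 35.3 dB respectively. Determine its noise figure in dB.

NF (dB) = SNR_in(dB) − SNR_out(dB) when the source is at T₀
NF = 38.9 − 35.3 = 3.6 dB

3.6 dB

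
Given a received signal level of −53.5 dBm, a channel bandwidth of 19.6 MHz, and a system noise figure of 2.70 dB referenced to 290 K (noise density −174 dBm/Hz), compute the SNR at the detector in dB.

44.9 dB

Noise floor: N = −174 + 10 log₁₀(B) + NF
10 log₁₀(1.96×10⁷) = 72.92 dB
N = −174 + 72.92 + 2.70 = −98.38 dBm
SNR = P_sig − N = −53.5 − (−98.38) = 44.88 dB → 44.9 dB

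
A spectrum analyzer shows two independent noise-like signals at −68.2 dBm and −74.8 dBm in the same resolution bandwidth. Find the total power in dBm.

Convert to linear, add, convert back:
P₁ = 1.51×10⁻¹⁰ W, P₂ = 3.31×10⁻¹¹ W
P_tot = 1.84×10⁻¹⁰ W → 10 log₁₀(P_tot / 10⁻³) = −67.3 dBm

−67.3 dBm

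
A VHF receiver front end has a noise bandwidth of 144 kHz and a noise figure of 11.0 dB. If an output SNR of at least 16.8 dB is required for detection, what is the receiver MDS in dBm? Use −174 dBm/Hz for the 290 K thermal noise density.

−94.6 dBm

Sensitivity = −174 + 10 log₁₀(B) + NF + SNR_min
= −174 + 51.58 + 11.0 + 16.8
= −94.62 dBm → −94.6 dBm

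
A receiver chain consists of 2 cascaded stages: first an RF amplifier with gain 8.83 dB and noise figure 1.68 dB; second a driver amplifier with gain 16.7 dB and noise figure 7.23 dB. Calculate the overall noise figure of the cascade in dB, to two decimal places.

3.08 dB

Convert to linear (a loss of L dB is a gain of −L dB): F_i = 10^(NF_i/10), G_i = 10^(G_i,dB/10)
  Stage 1: F_1 = 10^(1.68/10) = 1.472, G_1 = 10^(8.83/10) = 7.638
  Stage 2: F_2 = 10^(7.23/10) = 5.284, G_2 = 10^(16.7/10) = 46.77
Friis cascade:
  F = 1.472 + (5.284 − 1)/7.638 = 2.033
NF = 10 log₁₀(2.033) = 3.08 dB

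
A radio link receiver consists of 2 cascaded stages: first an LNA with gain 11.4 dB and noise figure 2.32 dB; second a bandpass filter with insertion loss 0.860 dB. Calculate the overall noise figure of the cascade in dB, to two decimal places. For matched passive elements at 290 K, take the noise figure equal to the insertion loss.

2.36 dB

Convert to linear (a loss of L dB is a gain of −L dB): F_i = 10^(NF_i/10), G_i = 10^(G_i,dB/10)
  Stage 1: F_1 = 10^(2.32/10) = 1.706, G_1 = 10^(11.4/10) = 13.80
  Stage 2: F_2 = 10^(0.860/10) = 1.219, G_2 = 10^(−0.860/10) = 0.8204
Friis cascade:
  F = 1.706 + (1.219 − 1)/13.80 = 1.722
NF = 10 log₁₀(1.722) = 2.36 dB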